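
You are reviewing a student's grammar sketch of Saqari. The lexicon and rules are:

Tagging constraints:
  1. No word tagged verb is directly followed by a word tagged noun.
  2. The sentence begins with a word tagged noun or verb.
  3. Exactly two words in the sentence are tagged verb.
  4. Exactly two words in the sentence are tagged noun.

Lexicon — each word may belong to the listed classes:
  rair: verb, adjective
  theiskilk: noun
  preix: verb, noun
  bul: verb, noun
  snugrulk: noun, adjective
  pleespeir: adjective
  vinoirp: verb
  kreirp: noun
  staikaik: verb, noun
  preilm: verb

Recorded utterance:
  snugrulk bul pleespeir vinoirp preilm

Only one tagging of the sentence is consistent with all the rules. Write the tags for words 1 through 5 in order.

Candidates per position — 1:snugrulk {noun,adjective}; 2:bul {verb,noun}; 3:pleespeir {adjective}; 4:vinoirp {verb}; 5:preilm {verb}.
Position 1: tagging it adjective would leave rule 2 unsatisfiable, so it must be noun.
Position 2: tagging it verb would leave rule 3 unsatisfiable, so it must be noun.
So the tagging must be: noun noun adjective verb verb.
Rule-by-rule: rule 1 holds; rule 2 holds; rule 3 holds; rule 4 holds.

noun noun adjective verb verb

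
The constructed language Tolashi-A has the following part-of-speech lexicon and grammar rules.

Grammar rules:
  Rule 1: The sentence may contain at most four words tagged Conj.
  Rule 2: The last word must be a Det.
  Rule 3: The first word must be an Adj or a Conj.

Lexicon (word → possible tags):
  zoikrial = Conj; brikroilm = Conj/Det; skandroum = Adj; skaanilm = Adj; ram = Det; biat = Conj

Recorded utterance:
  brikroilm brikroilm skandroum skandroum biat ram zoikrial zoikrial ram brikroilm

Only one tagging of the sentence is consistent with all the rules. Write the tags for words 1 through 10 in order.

Candidates per position — 1:brikroilm {Conj,Det}; 2:brikroilm {Conj,Det}; 3:skandroum {Adj}; 4:skandroum {Adj}; 5:biat {Conj}; 6:ram {Det}; 7:zoikrial {Conj}; 8:zoikrial {Conj}; 9:ram {Det}; 10:brikroilm {Conj,Det}.
Word 1 cannot be Det — rule 3 would then fail for every completion. It is Conj.
Word 2 cannot be Conj — rule 1 would then fail for every completion. It is Det.
Word 10 cannot be Conj — rule 1 would then fail for every completion. It is Det.
The unique satisfying tagging is: Conj Det Adj Adj Conj Det Conj Conj Det Det.
Checking: rule 1 satisfied; rule 2 satisfied; rule 3 satisfied.

Conj Det Adj Adj Conj Det Conj Conj Det Det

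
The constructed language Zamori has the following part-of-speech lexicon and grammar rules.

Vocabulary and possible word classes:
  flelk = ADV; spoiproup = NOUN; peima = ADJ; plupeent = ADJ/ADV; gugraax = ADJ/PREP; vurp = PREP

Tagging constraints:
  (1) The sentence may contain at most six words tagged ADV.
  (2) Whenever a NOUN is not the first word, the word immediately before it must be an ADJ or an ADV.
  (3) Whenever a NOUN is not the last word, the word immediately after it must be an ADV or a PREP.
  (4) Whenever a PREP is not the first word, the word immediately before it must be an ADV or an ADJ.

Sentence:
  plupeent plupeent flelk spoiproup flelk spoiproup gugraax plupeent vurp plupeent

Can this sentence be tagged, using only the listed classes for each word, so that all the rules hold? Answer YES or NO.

Candidates per position — 1:plupeent {ADJ,ADV}; 2:plupeent {ADJ,ADV}; 3:flelk {ADV}; 4:spoiproup {NOUN}; 5:flelk {ADV}; 6:spoiproup {NOUN}; 7:gugraax {ADJ,PREP}; 8:plupeent {ADJ,ADV}; 9:vurp {PREP}; 10:plupeent {ADJ,ADV}.
Every candidate sequence violates at least one rule; no consistent tagging exists.

NO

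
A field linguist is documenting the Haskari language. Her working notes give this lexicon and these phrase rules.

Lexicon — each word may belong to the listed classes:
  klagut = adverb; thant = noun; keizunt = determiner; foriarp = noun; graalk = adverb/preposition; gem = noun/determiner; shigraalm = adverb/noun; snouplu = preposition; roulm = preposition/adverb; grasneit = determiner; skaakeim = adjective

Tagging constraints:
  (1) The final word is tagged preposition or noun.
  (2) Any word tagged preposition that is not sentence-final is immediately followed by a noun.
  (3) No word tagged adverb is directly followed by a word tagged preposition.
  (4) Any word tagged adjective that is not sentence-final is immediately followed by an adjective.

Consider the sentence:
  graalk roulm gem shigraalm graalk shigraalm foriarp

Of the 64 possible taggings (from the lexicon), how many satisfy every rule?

Candidates per position — 1:graalk {adverb,preposition}; 2:roulm {preposition,adverb}; 3:gem {noun,determiner}; 4:shigraalm {adverb,noun}; 5:graalk {adverb,preposition}; 6:shigraalm {adverb,noun}; 7:foriarp {noun}.
There are 64 candidate sequences in total.
Checking each against the rules leaves 10 sequences.
Count = 10.

10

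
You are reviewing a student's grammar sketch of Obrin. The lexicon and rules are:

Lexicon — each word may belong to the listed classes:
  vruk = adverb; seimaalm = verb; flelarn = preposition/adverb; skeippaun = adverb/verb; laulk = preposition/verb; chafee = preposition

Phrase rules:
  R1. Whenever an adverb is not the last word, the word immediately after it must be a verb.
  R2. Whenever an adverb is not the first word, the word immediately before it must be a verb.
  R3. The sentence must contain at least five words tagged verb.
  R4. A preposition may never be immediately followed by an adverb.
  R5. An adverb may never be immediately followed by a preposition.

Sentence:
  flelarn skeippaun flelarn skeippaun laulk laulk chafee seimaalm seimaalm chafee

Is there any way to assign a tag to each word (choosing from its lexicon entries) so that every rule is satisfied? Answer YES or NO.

YES

Candidates per position — 1:flelarn {preposition,adverb}; 2:skeippaun {adverb,verb}; 3:flelarn {preposition,adverb}; 4:skeippaun {adverb,verb}; 5:laulk {preposition,verb}; 6:laulk {preposition,verb}; 7:chafee {preposition}; 8:seimaalm {verb}; 9:seimaalm {verb}; 10:chafee {preposition}.
One satisfying assignment: preposition verb preposition verb preposition verb preposition verb verb preposition.
Check: rule 1 holds; rule 2 holds; rule 3 holds; rule 4 holds; rule 5 holds.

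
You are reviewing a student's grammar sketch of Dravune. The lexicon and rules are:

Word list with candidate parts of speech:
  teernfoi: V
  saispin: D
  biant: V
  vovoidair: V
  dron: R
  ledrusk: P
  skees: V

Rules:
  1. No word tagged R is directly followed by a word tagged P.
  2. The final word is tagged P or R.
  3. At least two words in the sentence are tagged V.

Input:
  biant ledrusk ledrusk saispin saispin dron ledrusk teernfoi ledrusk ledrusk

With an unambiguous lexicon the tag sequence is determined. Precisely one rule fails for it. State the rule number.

Fixed tagging: V P P D D R P V P P.
Rule check: R1 ✗, R2 ✓, R3 ✓.
Only rule 1 fails.

1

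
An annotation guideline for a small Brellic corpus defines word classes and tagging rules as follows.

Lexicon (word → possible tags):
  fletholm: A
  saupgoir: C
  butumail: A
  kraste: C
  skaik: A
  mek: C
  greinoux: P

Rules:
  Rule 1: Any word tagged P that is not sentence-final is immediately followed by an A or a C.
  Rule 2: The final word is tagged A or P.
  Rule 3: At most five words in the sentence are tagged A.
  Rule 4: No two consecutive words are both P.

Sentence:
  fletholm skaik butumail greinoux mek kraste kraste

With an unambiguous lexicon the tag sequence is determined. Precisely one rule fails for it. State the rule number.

Fixed tagging: A A A P C C C.
Applying the rules: R1 ok, R2 fails, R3 ok, R4 ok.
Only rule 2 fails.

2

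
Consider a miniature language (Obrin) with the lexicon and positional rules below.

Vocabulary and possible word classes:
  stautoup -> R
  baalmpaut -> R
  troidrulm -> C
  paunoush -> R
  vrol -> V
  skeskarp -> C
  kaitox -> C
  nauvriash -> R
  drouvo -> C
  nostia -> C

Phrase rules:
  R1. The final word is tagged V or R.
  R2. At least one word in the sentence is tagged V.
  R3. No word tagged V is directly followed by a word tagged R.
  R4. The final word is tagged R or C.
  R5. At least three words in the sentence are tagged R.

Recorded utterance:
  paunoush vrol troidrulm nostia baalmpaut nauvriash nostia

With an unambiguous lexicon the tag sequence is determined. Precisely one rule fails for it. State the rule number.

1

Fixed tagging: R V C C R R C.
Checking each rule: R1 ✗, R2 ✓, R3 ✓, R4 ✓, R5 ✓.
Only rule 1 fails.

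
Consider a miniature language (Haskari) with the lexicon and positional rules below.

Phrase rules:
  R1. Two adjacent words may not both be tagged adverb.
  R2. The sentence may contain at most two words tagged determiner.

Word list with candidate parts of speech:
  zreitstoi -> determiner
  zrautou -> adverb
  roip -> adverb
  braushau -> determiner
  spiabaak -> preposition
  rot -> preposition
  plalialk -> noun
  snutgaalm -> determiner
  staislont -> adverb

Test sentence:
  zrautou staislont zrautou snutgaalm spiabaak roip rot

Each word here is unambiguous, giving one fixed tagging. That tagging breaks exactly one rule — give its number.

1

Fixed tagging: adverb adverb adverb determiner preposition adverb preposition.
Rule check: R1 fail, R2 pass.
Only rule 1 fails.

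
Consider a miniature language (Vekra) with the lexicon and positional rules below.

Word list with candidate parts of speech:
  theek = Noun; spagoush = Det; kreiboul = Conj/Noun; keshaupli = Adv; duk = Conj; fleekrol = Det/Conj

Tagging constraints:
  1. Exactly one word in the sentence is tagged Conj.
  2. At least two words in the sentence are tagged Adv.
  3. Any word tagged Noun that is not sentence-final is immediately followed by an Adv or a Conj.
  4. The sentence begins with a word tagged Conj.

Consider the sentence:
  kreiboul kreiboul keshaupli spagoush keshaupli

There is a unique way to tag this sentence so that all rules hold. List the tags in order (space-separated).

Conj Noun Adv Det Adv

Candidates per position — 1:kreiboul {Conj,Noun}; 2:kreiboul {Conj,Noun}; 3:keshaupli {Adv}; 4:spagoush {Det}; 5:keshaupli {Adv}.
At position 1, choosing Noun makes rule 4 impossible to satisfy; hence Conj.
At position 2, choosing Conj makes rule 1 impossible to satisfy; hence Noun.
The only consistent sequence is: Conj Noun Adv Det Adv.
Rule-by-rule: rule 1 ok; rule 2 ok; rule 3 ok; rule 4 ok.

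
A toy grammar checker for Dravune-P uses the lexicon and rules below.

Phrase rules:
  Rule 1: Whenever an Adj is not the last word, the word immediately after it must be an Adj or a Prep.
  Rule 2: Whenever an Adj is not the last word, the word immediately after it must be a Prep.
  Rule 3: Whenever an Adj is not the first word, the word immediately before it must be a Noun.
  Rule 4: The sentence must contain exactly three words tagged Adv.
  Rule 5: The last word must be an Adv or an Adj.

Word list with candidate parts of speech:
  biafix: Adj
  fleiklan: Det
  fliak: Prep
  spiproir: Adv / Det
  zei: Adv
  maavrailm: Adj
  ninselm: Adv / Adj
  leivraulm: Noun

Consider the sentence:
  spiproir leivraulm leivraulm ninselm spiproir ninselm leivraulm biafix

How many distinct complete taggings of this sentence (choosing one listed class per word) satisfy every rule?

2

Candidates per position — 1:spiproir {Adv,Det}; 2:leivraulm {Noun}; 3:leivraulm {Noun}; 4:ninselm {Adv,Adj}; 5:spiproir {Adv,Det}; 6:ninselm {Adv,Adj}; 7:leivraulm {Noun}; 8:biafix {Adj}.
There are 16 candidate sequences in total.
The sequences that satisfy every rule: Adv Noun Noun Adv Det Adv Noun Adj; Det Noun Noun Adv Adv Adv Noun Adj.
Count = 2.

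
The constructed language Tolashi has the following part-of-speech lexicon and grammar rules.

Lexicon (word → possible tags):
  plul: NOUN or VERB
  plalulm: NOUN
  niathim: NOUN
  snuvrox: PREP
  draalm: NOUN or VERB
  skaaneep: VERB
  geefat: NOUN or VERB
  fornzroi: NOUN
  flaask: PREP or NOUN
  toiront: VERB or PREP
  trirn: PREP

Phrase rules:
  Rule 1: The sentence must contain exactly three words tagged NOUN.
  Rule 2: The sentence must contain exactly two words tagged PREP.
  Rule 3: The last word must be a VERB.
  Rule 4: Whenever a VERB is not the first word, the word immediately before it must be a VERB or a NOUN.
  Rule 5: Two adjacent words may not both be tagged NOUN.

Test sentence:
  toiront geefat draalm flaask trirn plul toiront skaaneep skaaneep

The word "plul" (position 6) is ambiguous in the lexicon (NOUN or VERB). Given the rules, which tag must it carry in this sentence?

NOUN

Candidates per position — 1:toiront {VERB,PREP}; 2:geefat {NOUN,VERB}; 3:draalm {NOUN,VERB}; 4:flaask {PREP,NOUN}; 5:trirn {PREP}; 6:plul {NOUN,VERB}; 7:toiront {VERB,PREP}; 8:skaaneep {VERB}; 9:skaaneep {VERB}.
Word 6 cannot be VERB — rule 4 would then fail for every completion. It is NOUN.
Word 7 cannot be PREP — rule 4 would then fail for every completion. It is VERB.
The remaining ambiguous positions (1, 2, 3, 4) are resolved jointly — only one combination satisfies every rule.
That leaves exactly one tagging: PREP NOUN VERB NOUN PREP NOUN VERB VERB VERB.
Check: rule 1 ✓; rule 2 ✓; rule 3 ✓; rule 4 ✓; rule 5 ✓.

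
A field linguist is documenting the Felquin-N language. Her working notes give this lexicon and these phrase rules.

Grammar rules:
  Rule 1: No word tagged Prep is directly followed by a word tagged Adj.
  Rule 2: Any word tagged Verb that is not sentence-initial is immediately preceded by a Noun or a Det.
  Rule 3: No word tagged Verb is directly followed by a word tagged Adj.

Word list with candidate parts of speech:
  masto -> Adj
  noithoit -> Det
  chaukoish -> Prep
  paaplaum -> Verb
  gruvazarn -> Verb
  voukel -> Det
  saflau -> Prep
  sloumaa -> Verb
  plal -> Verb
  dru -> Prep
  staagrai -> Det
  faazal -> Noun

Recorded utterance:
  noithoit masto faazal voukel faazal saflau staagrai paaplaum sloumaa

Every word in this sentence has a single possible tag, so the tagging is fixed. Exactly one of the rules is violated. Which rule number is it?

2

Fixed tagging: Det Adj Noun Det Noun Prep Det Verb Verb.
Checking each rule: R1 pass, R2 fail, R3 pass.
Only rule 2 fails.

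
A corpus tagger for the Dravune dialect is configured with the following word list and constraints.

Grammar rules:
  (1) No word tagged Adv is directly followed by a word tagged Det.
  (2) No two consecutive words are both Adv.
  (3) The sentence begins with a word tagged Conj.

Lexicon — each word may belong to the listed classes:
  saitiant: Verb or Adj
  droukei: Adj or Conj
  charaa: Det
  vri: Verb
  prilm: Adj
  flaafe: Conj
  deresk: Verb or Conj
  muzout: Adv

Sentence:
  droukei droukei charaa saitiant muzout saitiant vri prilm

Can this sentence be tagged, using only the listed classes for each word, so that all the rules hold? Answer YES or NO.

Candidates per position — 1:droukei {Adj,Conj}; 2:droukei {Adj,Conj}; 3:charaa {Det}; 4:saitiant {Verb,Adj}; 5:muzout {Adv}; 6:saitiant {Verb,Adj}; 7:vri {Verb}; 8:prilm {Adj}.
One satisfying assignment: Conj Conj Det Verb Adv Verb Verb Adj.
Checking: rule 1 ✓; rule 2 ✓; rule 3 ✓.

YES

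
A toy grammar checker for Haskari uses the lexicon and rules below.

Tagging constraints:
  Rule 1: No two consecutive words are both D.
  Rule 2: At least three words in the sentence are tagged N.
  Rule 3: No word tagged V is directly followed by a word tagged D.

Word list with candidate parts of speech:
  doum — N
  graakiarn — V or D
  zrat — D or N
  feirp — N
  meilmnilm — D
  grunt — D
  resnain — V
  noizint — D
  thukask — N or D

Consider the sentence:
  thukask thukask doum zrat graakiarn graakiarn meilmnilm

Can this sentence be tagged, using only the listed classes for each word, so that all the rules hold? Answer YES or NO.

Candidates per position — 1:thukask {N,D}; 2:thukask {N,D}; 3:doum {N}; 4:zrat {D,N}; 5:graakiarn {V,D}; 6:graakiarn {V,D}; 7:meilmnilm {D}.
Every candidate sequence violates at least one rule; no consistent tagging exists.

NO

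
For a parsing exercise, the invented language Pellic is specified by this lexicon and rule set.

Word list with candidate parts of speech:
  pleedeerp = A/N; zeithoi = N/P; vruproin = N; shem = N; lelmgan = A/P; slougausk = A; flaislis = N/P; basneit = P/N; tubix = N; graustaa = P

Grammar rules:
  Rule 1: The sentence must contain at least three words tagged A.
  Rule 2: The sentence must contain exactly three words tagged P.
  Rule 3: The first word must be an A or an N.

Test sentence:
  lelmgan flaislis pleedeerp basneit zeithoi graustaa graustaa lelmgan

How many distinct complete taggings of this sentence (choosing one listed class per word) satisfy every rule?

Candidates per position — 1:lelmgan {A,P}; 2:flaislis {N,P}; 3:pleedeerp {A,N}; 4:basneit {P,N}; 5:zeithoi {N,P}; 6:graustaa {P}; 7:graustaa {P}; 8:lelmgan {A,P}.
There are 64 candidate sequences in total.
The sequences that satisfy every rule: A N A P N P P A; A N A N P P P A; A P A N N P P A.
Count = 3.

3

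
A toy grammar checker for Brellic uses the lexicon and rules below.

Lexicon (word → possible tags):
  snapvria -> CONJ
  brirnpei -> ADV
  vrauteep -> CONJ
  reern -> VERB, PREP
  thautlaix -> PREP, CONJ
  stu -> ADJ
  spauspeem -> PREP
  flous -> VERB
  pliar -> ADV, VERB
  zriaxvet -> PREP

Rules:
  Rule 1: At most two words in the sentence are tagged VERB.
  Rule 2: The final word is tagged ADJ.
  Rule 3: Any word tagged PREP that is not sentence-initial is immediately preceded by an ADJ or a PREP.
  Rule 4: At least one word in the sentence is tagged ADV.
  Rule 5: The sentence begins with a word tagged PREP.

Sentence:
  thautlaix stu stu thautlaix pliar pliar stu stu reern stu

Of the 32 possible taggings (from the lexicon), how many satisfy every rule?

Candidates per position — 1:thautlaix {PREP,CONJ}; 2:stu {ADJ}; 3:stu {ADJ}; 4:thautlaix {PREP,CONJ}; 5:pliar {ADV,VERB}; 6:pliar {ADV,VERB}; 7:stu {ADJ}; 8:stu {ADJ}; 9:reern {VERB,PREP}; 10:stu {ADJ}.
There are 32 candidate sequences in total.
Checking each against the rules leaves 12 sequences.
Count = 12.

12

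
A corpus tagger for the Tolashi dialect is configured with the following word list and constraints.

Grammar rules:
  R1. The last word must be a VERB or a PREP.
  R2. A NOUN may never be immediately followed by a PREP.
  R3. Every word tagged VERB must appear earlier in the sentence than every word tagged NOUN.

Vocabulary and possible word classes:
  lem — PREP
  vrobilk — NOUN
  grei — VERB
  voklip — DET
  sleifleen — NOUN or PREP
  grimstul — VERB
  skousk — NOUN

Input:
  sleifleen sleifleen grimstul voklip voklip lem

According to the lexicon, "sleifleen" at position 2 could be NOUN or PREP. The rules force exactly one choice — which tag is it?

PREP

Candidates per position — 1:sleifleen {NOUN,PREP}; 2:sleifleen {NOUN,PREP}; 3:grimstul {VERB}; 4:voklip {DET}; 5:voklip {DET}; 6:lem {PREP}.
Position 1: tagging it NOUN would leave rule 3 unsatisfiable, so it must be PREP.
Position 2: tagging it NOUN would leave rule 3 unsatisfiable, so it must be PREP.
So the tagging must be: PREP PREP VERB DET DET PREP.
Verifying each rule — rule 1 holds; rule 2 holds; rule 3 holds.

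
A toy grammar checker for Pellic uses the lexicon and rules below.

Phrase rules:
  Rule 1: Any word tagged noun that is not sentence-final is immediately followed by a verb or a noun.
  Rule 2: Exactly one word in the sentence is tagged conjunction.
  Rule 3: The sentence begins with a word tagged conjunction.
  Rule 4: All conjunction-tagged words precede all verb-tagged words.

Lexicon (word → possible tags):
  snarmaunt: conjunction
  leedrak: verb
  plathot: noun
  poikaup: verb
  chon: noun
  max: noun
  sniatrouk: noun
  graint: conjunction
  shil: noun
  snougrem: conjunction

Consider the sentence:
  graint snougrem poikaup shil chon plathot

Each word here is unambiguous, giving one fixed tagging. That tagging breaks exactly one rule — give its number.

2

Fixed tagging: conjunction conjunction verb noun noun noun.
Rule check: R1 holds, R2 violated, R3 holds, R4 holds.
Only rule 2 fails.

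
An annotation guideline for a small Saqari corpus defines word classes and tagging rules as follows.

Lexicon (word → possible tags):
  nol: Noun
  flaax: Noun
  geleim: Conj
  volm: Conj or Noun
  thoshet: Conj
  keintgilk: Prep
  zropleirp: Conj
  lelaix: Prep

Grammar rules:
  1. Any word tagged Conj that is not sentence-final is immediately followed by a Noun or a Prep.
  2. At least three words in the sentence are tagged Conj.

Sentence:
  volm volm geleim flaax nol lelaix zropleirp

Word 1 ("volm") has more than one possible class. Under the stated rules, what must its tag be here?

Conj

Candidates per position — 1:volm {Conj,Noun}; 2:volm {Conj,Noun}; 3:geleim {Conj}; 4:flaax {Noun}; 5:nol {Noun}; 6:lelaix {Prep}; 7:zropleirp {Conj}.
At position 2, choosing Conj makes rule 1 impossible to satisfy; hence Noun.
At position 1, choosing Noun makes rule 2 impossible to satisfy; hence Conj.
So the tagging must be: Conj Noun Conj Noun Noun Prep Conj.
Rule-by-rule: rule 1 ok; rule 2 ok.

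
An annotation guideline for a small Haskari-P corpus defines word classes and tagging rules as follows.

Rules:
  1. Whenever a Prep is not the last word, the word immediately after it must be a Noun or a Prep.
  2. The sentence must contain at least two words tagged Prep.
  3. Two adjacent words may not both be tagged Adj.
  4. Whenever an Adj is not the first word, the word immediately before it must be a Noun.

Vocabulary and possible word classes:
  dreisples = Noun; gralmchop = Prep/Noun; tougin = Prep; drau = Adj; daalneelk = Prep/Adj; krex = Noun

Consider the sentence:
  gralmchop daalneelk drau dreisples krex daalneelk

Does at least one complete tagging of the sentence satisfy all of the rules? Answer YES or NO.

Candidates per position — 1:gralmchop {Prep,Noun}; 2:daalneelk {Prep,Adj}; 3:drau {Adj}; 4:dreisples {Noun}; 5:krex {Noun}; 6:daalneelk {Prep,Adj}.
Rule 4 cannot be satisfied by any choice of tags from the lexicon.
So there is no consistent tagging.

NO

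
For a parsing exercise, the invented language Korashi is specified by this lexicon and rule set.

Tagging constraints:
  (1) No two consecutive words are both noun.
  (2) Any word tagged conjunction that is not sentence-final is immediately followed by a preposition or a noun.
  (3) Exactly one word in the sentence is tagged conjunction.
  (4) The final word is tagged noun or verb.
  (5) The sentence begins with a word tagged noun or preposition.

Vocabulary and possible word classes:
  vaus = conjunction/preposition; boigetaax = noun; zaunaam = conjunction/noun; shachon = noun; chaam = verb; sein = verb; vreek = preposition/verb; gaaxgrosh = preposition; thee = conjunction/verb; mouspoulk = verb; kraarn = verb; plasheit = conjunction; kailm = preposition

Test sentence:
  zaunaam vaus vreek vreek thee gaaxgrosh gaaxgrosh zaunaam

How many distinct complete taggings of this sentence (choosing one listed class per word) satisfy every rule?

Candidates per position — 1:zaunaam {conjunction,noun}; 2:vaus {conjunction,preposition}; 3:vreek {preposition,verb}; 4:vreek {preposition,verb}; 5:thee {conjunction,verb}; 6:gaaxgrosh {preposition}; 7:gaaxgrosh {preposition}; 8:zaunaam {conjunction,noun}.
There are 64 candidate sequences in total.
Checking each against the rules leaves 6 sequences.
Count = 6.

6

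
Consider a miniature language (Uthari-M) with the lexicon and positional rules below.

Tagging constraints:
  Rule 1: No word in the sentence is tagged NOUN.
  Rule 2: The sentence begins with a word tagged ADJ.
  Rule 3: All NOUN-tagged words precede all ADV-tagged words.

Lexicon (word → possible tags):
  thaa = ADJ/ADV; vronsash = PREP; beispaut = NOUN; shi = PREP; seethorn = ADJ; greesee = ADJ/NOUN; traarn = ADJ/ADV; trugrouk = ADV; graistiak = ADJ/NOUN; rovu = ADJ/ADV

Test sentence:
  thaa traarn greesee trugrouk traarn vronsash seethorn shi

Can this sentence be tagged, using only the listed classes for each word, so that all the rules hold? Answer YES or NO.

Candidates per position — 1:thaa {ADJ,ADV}; 2:traarn {ADJ,ADV}; 3:greesee {ADJ,NOUN}; 4:trugrouk {ADV}; 5:traarn {ADJ,ADV}; 6:vronsash {PREP}; 7:seethorn {ADJ}; 8:shi {PREP}.
One satisfying assignment: ADJ ADJ ADJ ADV ADV PREP ADJ PREP.
Checking: rule 1 ok; rule 2 ok; rule 3 ok.

YES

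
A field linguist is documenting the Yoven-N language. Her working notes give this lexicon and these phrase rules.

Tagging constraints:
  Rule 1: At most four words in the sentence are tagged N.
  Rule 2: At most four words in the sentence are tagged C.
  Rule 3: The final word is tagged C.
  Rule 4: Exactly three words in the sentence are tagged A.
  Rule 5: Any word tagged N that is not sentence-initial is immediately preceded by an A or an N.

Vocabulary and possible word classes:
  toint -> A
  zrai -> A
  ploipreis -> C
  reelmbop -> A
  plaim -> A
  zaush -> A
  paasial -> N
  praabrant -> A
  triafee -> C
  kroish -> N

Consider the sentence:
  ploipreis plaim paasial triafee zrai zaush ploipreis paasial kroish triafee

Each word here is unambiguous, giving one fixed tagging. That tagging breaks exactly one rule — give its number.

Fixed tagging: C A N C A A C N N C.
Rule check: R1 pass, R2 pass, R3 pass, R4 pass, R5 fail.
Only rule 5 fails.

5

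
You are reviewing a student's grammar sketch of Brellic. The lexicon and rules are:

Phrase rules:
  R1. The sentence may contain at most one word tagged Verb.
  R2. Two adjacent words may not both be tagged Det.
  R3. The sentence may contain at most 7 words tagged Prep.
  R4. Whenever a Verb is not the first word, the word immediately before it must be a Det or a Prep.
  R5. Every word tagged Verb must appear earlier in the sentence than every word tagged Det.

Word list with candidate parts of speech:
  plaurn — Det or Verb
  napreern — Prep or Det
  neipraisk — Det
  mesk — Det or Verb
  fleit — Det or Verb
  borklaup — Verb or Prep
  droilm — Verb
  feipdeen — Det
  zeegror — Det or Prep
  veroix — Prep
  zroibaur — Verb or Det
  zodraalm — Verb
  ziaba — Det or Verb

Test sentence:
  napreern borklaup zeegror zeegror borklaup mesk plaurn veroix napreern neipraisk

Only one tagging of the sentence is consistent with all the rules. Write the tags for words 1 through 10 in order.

Candidates per position — 1:napreern {Prep,Det}; 2:borklaup {Verb,Prep}; 3:zeegror {Det,Prep}; 4:zeegror {Det,Prep}; 5:borklaup {Verb,Prep}; 6:mesk {Det,Verb}; 7:plaurn {Det,Verb}; 8:veroix {Prep}; 9:napreern {Prep,Det}; 10:neipraisk {Det}.
If word 9 were Det, no tagging could satisfy rule 2; so word 9 is Prep.
The remaining ambiguous positions (1, 2, 3, 4, 5, 6, 7) are resolved jointly — only one combination satisfies every rule.
So the tagging must be: Prep Prep Prep Prep Prep Verb Det Prep Prep Det.
Checking: rule 1 ✓; rule 2 ✓; rule 3 ✓; rule 4 ✓; rule 5 ✓.

Prep Prep Prep Prep Prep Verb Det Prep Prep Det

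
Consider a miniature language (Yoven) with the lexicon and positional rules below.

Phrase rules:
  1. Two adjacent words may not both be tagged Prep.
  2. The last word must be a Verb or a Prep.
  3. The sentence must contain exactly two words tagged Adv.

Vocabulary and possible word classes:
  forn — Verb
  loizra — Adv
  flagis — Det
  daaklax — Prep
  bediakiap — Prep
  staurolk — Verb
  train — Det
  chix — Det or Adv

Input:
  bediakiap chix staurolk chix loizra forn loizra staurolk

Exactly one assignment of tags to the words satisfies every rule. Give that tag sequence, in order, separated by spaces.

Candidates per position — 1:bediakiap {Prep}; 2:chix {Det,Adv}; 3:staurolk {Verb}; 4:chix {Det,Adv}; 5:loizra {Adv}; 6:forn {Verb}; 7:loizra {Adv}; 8:staurolk {Verb}.
Word 2 cannot be Adv — rule 3 would then fail for every completion. It is Det.
Word 4 cannot be Adv — rule 3 would then fail for every completion. It is Det.
The only consistent sequence is: Prep Det Verb Det Adv Verb Adv Verb.
Verifying each rule — rule 1 ok; rule 2 ok; rule 3 ok.

Prep Det Verb Det Adv Verb Adv Verb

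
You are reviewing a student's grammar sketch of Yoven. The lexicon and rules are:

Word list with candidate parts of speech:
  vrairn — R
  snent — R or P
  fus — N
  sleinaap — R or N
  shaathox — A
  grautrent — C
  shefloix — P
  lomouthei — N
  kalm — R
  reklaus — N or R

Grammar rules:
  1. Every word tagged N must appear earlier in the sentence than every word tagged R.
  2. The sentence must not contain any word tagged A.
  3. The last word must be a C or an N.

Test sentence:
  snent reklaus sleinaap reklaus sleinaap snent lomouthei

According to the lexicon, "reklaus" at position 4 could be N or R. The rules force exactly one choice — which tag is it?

N

Candidates per position — 1:snent {R,P}; 2:reklaus {N,R}; 3:sleinaap {R,N}; 4:reklaus {N,R}; 5:sleinaap {R,N}; 6:snent {R,P}; 7:lomouthei {N}.
At position 1, choosing R makes rule 1 impossible to satisfy; hence P.
At position 2, choosing R makes rule 1 impossible to satisfy; hence N.
At position 3, choosing R makes rule 1 impossible to satisfy; hence N.
At position 4, choosing R makes rule 1 impossible to satisfy; hence N.
At position 5, choosing R makes rule 1 impossible to satisfy; hence N.
At position 6, choosing R makes rule 1 impossible to satisfy; hence P.
The only consistent sequence is: P N N N N P N.
Check: rule 1 satisfied; rule 2 satisfied; rule 3 satisfied.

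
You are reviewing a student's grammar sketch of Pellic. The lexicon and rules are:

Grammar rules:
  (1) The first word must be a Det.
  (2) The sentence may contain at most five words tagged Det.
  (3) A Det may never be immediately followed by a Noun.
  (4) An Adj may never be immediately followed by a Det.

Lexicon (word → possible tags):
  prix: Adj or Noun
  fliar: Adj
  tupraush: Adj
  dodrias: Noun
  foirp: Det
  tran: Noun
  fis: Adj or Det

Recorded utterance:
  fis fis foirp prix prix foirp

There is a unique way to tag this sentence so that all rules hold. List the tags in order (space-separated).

Candidates per position — 1:fis {Adj,Det}; 2:fis {Adj,Det}; 3:foirp {Det}; 4:prix {Adj,Noun}; 5:prix {Adj,Noun}; 6:foirp {Det}.
Position 1: Adj is ruled out by rule 1; that leaves Det.
Position 2: Adj is ruled out by rule 4; that leaves Det.
Position 4: Noun is ruled out by rule 3; that leaves Adj.
Position 5: Adj is ruled out by rule 4; that leaves Noun.
That leaves exactly one tagging: Det Det Det Adj Noun Det.
Checking: rule 1 ok; rule 2 ok; rule 3 ok; rule 4 ok.

Det Det Det Adj Noun Det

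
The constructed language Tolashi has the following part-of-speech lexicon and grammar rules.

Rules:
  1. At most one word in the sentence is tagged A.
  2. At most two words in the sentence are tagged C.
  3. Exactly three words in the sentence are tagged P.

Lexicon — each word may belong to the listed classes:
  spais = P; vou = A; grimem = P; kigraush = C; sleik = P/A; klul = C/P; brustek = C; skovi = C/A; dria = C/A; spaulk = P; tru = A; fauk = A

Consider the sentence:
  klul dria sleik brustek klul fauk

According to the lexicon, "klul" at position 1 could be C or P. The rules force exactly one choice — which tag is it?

P

Candidates per position — 1:klul {C,P}; 2:dria {C,A}; 3:sleik {P,A}; 4:brustek {C}; 5:klul {C,P}; 6:fauk {A}.
Position 1: C is ruled out by rule 3; that leaves P.
Position 2: A is ruled out by rule 1; that leaves C.
Position 3: A is ruled out by rule 1; that leaves P.
Position 5: C is ruled out by rule 2; that leaves P.
The unique satisfying tagging is: P C P C P A.
Verifying each rule — rule 1 satisfied; rule 2 satisfied; rule 3 satisfied.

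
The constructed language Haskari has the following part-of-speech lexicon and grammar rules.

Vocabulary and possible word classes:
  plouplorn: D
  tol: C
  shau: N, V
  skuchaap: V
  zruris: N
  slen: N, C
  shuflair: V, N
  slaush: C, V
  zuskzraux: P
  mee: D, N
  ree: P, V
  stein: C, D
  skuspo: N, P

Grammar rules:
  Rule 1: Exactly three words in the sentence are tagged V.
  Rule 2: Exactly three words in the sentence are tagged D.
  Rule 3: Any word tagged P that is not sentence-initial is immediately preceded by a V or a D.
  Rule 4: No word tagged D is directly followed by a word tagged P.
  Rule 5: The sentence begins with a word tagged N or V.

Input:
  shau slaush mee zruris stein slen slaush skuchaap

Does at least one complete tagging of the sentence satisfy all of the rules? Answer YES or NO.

Candidates per position — 1:shau {N,V}; 2:slaush {C,V}; 3:mee {D,N}; 4:zruris {N}; 5:stein {C,D}; 6:slen {N,C}; 7:slaush {C,V}; 8:skuchaap {V}.
Rule 2 cannot be satisfied by any choice of tags from the lexicon.
So there is no consistent tagging.

NO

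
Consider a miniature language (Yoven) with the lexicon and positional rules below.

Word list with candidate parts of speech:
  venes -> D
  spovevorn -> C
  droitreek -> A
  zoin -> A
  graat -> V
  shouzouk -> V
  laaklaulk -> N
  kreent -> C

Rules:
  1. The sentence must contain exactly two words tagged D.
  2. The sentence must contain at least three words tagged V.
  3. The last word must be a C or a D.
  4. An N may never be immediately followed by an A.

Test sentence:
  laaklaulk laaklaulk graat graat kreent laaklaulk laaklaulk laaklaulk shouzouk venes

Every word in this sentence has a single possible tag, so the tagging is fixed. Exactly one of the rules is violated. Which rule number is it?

1

Fixed tagging: N N V V C N N N V D.
Rule check: R1 fail, R2 pass, R3 pass, R4 pass.
Only rule 1 fails.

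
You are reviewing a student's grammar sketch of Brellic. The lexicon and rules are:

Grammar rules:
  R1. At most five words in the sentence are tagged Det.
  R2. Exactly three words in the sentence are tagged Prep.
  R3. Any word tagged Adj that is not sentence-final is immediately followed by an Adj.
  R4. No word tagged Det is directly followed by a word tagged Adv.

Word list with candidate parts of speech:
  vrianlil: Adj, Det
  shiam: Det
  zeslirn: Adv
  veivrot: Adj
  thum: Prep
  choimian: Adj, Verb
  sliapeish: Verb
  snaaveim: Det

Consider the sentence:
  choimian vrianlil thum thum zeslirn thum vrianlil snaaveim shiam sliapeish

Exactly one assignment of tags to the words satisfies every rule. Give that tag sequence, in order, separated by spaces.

Candidates per position — 1:choimian {Adj,Verb}; 2:vrianlil {Adj,Det}; 3:thum {Prep}; 4:thum {Prep}; 5:zeslirn {Adv}; 6:thum {Prep}; 7:vrianlil {Adj,Det}; 8:snaaveim {Det}; 9:shiam {Det}; 10:sliapeish {Verb}.
At position 1, choosing Adj makes rule 3 impossible to satisfy; hence Verb.
At position 2, choosing Adj makes rule 3 impossible to satisfy; hence Det.
At position 7, choosing Adj makes rule 3 impossible to satisfy; hence Det.
The unique satisfying tagging is: Verb Det Prep Prep Adv Prep Det Det Det Verb.
Rule-by-rule: rule 1 holds; rule 2 holds; rule 3 holds; rule 4 holds.

Verb Det Prep Prep Adv Prep Det Det Det Verb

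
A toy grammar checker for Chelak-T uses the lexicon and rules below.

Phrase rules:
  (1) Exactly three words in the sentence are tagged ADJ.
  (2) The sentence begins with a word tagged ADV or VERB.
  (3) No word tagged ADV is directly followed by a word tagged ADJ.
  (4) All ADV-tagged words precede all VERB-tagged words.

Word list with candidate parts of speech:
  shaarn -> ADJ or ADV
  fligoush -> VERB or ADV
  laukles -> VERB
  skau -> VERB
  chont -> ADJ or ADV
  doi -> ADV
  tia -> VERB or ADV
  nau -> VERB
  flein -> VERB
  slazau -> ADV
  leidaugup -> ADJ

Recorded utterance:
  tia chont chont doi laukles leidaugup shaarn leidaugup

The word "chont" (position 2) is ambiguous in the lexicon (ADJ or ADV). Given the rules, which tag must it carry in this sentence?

ADV

Candidates per position — 1:tia {VERB,ADV}; 2:chont {ADJ,ADV}; 3:chont {ADJ,ADV}; 4:doi {ADV}; 5:laukles {VERB}; 6:leidaugup {ADJ}; 7:shaarn {ADJ,ADV}; 8:leidaugup {ADJ}.
At position 1, choosing VERB makes rule 4 impossible to satisfy; hence ADV.
At position 2, choosing ADJ makes rule 3 impossible to satisfy; hence ADV.
At position 3, choosing ADJ makes rule 3 impossible to satisfy; hence ADV.
At position 7, choosing ADV makes rule 1 impossible to satisfy; hence ADJ.
The unique satisfying tagging is: ADV ADV ADV ADV VERB ADJ ADJ ADJ.
Check: rule 1 ok; rule 2 ok; rule 3 ok; rule 4 ok.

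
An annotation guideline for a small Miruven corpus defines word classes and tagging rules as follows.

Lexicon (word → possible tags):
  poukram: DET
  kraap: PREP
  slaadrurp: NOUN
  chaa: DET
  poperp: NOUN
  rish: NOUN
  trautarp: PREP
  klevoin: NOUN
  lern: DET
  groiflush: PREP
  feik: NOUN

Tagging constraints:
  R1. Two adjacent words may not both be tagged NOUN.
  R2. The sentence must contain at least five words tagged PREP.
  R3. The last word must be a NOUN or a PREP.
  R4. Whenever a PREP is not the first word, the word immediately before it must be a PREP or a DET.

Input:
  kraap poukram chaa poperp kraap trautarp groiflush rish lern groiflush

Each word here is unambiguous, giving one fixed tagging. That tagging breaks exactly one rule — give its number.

Fixed tagging: PREP DET DET NOUN PREP PREP PREP NOUN DET PREP.
Rule check: R1 ok, R2 ok, R3 ok, R4 fails.
Only rule 4 fails.

4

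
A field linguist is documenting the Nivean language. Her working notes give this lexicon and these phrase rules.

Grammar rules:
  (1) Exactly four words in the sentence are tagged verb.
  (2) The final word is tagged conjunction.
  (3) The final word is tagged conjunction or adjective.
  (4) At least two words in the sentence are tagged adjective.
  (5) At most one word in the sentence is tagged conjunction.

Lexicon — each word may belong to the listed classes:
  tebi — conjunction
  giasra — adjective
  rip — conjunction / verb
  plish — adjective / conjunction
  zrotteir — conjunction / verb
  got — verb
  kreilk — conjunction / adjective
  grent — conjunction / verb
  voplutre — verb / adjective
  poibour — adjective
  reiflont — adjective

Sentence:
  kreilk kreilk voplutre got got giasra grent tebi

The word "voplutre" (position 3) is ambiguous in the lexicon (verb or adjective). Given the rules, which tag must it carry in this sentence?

verb

Candidates per position — 1:kreilk {conjunction,adjective}; 2:kreilk {conjunction,adjective}; 3:voplutre {verb,adjective}; 4:got {verb}; 5:got {verb}; 6:giasra {adjective}; 7:grent {conjunction,verb}; 8:tebi {conjunction}.
Position 1: tagging it conjunction would leave rule 5 unsatisfiable, so it must be adjective.
Position 2: tagging it conjunction would leave rule 5 unsatisfiable, so it must be adjective.
Position 3: tagging it adjective would leave rule 1 unsatisfiable, so it must be verb.
Position 7: tagging it conjunction would leave rule 1 unsatisfiable, so it must be verb.
The only consistent sequence is: adjective adjective verb verb verb adjective verb conjunction.
Check: rule 1 satisfied; rule 2 satisfied; rule 3 satisfied; rule 4 satisfied; rule 5 satisfied.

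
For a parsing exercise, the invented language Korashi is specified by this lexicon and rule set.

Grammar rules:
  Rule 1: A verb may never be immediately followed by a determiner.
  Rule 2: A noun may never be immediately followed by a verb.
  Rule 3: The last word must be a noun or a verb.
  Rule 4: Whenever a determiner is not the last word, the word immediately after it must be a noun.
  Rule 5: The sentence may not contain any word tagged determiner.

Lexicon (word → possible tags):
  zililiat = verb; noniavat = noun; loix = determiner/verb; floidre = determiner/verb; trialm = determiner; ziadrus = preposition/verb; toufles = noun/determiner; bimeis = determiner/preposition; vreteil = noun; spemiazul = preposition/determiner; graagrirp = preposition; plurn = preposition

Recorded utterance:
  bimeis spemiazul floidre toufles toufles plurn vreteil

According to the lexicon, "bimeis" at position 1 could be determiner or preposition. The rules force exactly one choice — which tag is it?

preposition

Candidates per position — 1:bimeis {determiner,preposition}; 2:spemiazul {preposition,determiner}; 3:floidre {determiner,verb}; 4:toufles {noun,determiner}; 5:toufles {noun,determiner}; 6:plurn {preposition}; 7:vreteil {noun}.
Position 1: tagging it determiner would leave rule 4 unsatisfiable, so it must be preposition.
Position 2: tagging it determiner would leave rule 4 unsatisfiable, so it must be preposition.
Position 3: tagging it determiner would leave rule 5 unsatisfiable, so it must be verb.
Position 4: tagging it determiner would leave rule 1 unsatisfiable, so it must be noun.
Position 5: tagging it determiner would leave rule 4 unsatisfiable, so it must be noun.
So the tagging must be: preposition preposition verb noun noun preposition noun.
Checking: rule 1 ok; rule 2 ok; rule 3 ok; rule 4 ok; rule 5 ok.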